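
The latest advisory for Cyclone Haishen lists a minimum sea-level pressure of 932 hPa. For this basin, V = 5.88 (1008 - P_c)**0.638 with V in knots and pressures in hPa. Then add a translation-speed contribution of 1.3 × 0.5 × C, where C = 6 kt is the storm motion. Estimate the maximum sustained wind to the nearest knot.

ΔP = 1008 − 932 = 76 hPa.
76^0.638 ≈ 15.847.
V ≈ 5.88 × 15.847 ≈ 93.2 kt.
Translation term: 1.3 × 0.5 × 6 = 3.9 kt.
Corrected V ≈ 97.1 kt → 97 kt.

97 kt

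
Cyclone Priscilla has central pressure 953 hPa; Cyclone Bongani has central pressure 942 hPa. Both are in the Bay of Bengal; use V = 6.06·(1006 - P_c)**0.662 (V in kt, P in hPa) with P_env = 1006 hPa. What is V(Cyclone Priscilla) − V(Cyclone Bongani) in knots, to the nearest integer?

-11 kt

Cyclone Priscilla: ΔP = 53; V ≈ 6.06 × 53^0.662 ≈ 83.94 kt.
Cyclone Bongani: ΔP = 64; V ≈ 6.06 × 64^0.662 ≈ 95.10 kt.
Difference ≈ 83.94 − 95.10 = -11.16 → -11 kt.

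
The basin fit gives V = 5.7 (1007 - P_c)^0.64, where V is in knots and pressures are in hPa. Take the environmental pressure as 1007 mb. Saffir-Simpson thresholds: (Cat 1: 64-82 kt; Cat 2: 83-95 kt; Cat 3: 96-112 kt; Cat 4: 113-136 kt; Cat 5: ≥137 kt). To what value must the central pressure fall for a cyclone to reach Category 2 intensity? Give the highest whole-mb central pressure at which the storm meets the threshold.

941 mb

Category 2 begins at V = 83 kt.
Required ΔP = (83/5.7)^(1/0.64) = 14.561^1.562 ≈ 65.69 mb.
P_c ≤ 1007 − 65.69 = 941.31, so the highest integer P_c is 941 mb.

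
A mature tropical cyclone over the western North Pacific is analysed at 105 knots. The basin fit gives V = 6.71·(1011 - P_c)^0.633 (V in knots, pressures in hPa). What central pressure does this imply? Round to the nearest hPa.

934 hPa

ΔP = (V / 6.71)^(1/0.633) = (105/6.71)^1.580.
105/6.71 = 15.648; 15.648^1.580 ≈ 77.09 hPa.
P_c = 1011 − 77.09 = 933.91 ≈ 934 hPa.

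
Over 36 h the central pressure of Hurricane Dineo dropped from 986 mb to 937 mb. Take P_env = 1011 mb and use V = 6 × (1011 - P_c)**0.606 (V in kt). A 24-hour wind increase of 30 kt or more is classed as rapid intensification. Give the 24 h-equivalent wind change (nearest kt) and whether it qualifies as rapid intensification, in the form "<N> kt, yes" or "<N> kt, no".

26 kt, no

V₁: ΔP = 25, V ≈ 6 × 25^0.606 ≈ 42.20 kt.
V₂: ΔP = 74, V ≈ 6 × 74^0.606 ≈ 81.45 kt.
ΔV over 36 h = 39.25 kt → 24 h equivalent = 39.25 × 24/36 ≈ 26.17 kt.
26 kt < 30 kt ⇒ not rapid intensification.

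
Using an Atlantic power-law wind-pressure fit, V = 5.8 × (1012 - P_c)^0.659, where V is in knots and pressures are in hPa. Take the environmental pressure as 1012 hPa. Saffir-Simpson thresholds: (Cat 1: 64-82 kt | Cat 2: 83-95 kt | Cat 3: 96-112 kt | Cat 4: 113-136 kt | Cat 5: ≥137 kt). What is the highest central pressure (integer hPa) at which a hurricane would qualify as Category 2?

955 hPa

Category 2 begins at V = 83 kt.
Required ΔP = (83/5.8)^(1/0.659) = 14.310^1.517 ≈ 56.71 hPa.
P_c ≤ 1012 − 56.71 = 955.29, so the highest integer P_c is 955 hPa.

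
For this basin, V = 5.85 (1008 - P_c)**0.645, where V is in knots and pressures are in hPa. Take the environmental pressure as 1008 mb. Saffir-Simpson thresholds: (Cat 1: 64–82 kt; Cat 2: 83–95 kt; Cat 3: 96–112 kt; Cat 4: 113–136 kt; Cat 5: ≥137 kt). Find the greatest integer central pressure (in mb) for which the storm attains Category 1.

967 mb

Category 1 begins at V = 64 kt.
Required ΔP = (64/5.85)^(1/0.645) = 10.940^1.550 ≈ 40.82 mb.
P_c ≤ 1008 − 40.82 = 967.18, so the highest integer P_c is 967 mb.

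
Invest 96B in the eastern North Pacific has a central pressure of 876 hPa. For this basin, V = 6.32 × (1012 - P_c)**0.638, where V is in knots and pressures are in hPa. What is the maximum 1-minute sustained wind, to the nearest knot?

ΔP = 1012 − 876 = 136 hPa.
136^0.638 ≈ 22.972.
V ≈ 6.32 × 22.972 ≈ 145.2 kt.

145 kt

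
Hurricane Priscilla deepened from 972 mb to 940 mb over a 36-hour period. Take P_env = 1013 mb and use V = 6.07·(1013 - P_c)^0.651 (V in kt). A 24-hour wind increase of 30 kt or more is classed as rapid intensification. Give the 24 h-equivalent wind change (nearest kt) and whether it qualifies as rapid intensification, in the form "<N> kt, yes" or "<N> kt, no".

21 kt, no

V₁: ΔP = 41, V ≈ 6.07 × 41^0.651 ≈ 68.09 kt.
V₂: ΔP = 73, V ≈ 6.07 × 73^0.651 ≈ 99.13 kt.
ΔV over 36 h = 31.04 kt → 24 h equivalent = 31.04 × 24/36 ≈ 20.69 kt.
21 kt < 30 kt ⇒ not rapid intensification.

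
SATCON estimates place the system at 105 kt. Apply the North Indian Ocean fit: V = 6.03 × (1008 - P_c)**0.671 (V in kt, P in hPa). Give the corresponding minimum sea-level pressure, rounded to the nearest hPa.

937 hPa

ΔP = (V / 6.03)^(1/0.671) = (105/6.03)^1.490.
105/6.03 = 17.413; 17.413^1.490 ≈ 70.68 hPa.
P_c = 1008 − 70.68 = 937.32 ≈ 937 hPa.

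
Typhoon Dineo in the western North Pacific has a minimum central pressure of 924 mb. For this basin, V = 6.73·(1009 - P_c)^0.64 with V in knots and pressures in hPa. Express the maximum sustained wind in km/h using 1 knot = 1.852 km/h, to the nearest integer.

214 km/h

ΔP = 1009 − 924 = 85 mb.
V ≈ 6.73 × 85^0.64 = 6.73 × 17.172 ≈ 115.569 kt.
115.569 × 1.852 ≈ 214.03 km/h → 214 km/h.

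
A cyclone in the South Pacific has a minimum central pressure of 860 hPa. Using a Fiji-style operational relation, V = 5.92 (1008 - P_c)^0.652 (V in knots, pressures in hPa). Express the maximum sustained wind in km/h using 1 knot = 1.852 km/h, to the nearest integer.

ΔP = 1008 − 860 = 148 hPa.
V ≈ 5.92 × 148^0.652 = 5.92 × 26.002 ≈ 153.933 kt.
153.933 × 1.852 ≈ 285.08 km/h → 285 km/h.

285 km/h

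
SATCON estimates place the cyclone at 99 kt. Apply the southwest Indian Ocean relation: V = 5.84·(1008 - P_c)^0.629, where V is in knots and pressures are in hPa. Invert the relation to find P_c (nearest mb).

918 mb

ΔP = (V / 5.84)^(1/0.629) = (99/5.84)^1.590.
99/5.84 = 16.952; 16.952^1.590 ≈ 90.00 mb.
P_c = 1008 − 90.00 = 918.00 ≈ 918 mb.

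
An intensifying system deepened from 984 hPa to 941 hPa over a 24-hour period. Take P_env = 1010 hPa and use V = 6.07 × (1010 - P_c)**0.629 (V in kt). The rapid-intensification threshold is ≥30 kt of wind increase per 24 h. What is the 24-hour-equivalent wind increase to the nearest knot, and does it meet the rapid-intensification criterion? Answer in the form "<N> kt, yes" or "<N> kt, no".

40 kt, yes

V₁: ΔP = 26, V ≈ 6.07 × 26^0.629 ≈ 47.12 kt.
V₂: ΔP = 69, V ≈ 6.07 × 69^0.629 ≈ 87.06 kt.
ΔV over 24 h = 39.94 kt → 24 h equivalent = 39.94 × 24/24 ≈ 39.94 kt.
40 kt ≥ 30 kt ⇒ rapid intensification.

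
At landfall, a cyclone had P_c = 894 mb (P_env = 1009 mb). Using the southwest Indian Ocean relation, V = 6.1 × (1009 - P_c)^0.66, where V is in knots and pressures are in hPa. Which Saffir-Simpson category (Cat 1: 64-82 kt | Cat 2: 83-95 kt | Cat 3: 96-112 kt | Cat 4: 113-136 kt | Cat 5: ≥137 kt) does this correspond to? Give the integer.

ΔP = 1009 − 894 = 115 mb.
V ≈ 6.1 × 115^0.66 = 6.1 × 22.91 ≈ 140 kt.
140 kt falls in the Category 5 band.

5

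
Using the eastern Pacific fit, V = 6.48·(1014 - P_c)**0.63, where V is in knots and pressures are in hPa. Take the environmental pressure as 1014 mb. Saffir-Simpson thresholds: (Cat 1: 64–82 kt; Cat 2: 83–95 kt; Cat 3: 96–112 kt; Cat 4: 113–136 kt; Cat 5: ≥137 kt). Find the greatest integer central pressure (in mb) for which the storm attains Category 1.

Category 1 begins at V = 64 kt.
Required ΔP = (64/6.48)^(1/0.63) = 9.877^1.587 ≈ 37.91 mb.
P_c ≤ 1014 − 37.91 = 976.09, so the highest integer P_c is 976 mb.

976 mb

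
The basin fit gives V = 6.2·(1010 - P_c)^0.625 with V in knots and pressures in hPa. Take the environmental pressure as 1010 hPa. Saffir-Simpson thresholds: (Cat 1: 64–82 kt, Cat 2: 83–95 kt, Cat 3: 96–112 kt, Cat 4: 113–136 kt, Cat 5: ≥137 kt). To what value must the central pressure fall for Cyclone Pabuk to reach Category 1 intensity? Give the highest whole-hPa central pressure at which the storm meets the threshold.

Category 1 begins at V = 64 kt.
Required ΔP = (64/6.2)^(1/0.625) = 10.323^1.600 ≈ 41.89 hPa.
P_c ≤ 1010 − 41.89 = 968.11, so the highest integer P_c is 968 hPa.

968 hPa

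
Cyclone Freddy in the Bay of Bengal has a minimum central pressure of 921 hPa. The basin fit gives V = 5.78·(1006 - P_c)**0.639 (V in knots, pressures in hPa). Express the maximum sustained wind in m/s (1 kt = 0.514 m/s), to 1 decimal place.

50.8 m/s

ΔP = 1006 − 921 = 85 hPa.
V ≈ 5.78 × 85^0.639 = 5.78 × 17.096 ≈ 98.816 kt.
98.816 × 0.514 ≈ 50.79 m/s → 50.8 m/s.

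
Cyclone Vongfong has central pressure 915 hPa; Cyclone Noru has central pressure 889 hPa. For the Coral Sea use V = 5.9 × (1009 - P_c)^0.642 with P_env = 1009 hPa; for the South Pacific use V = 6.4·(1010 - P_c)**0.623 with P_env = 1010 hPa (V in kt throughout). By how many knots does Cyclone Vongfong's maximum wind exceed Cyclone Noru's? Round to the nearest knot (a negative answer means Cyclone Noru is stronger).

-18 kt

Cyclone Vongfong: ΔP = 94; V ≈ 5.9 × 94^0.642 ≈ 109.04 kt.
Cyclone Noru: ΔP = 121; V ≈ 6.4 × 121^0.623 ≈ 126.99 kt.
Difference ≈ 109.04 − 126.99 = -17.95 → -18 kt.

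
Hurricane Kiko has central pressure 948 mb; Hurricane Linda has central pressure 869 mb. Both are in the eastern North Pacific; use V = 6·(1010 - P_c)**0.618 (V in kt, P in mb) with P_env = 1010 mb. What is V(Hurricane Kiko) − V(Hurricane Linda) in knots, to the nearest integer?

-51 kt

Hurricane Kiko: ΔP = 62; V ≈ 6 × 62^0.618 ≈ 76.89 kt.
Hurricane Linda: ΔP = 141; V ≈ 6 × 141^0.618 ≈ 127.75 kt.
Difference ≈ 76.89 − 127.75 = -50.86 → -51 kt.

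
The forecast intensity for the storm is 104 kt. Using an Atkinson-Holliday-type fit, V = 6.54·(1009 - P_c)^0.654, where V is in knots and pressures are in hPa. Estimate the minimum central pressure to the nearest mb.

940 mb

ΔP = (V / 6.54)^(1/0.654) = (104/6.54)^1.529.
104/6.54 = 15.902; 15.902^1.529 ≈ 68.72 mb.
P_c = 1009 − 68.72 = 940.28 ≈ 940 mb.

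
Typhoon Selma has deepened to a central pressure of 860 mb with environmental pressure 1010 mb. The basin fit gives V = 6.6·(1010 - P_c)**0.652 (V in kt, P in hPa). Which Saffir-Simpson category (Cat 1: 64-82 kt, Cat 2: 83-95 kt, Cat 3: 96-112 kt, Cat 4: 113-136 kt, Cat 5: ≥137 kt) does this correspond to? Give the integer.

ΔP = 1010 − 860 = 150 mb.
V ≈ 6.6 × 150^0.652 = 6.6 × 26.23 ≈ 173 kt.
173 kt falls in the Category 5 band.

5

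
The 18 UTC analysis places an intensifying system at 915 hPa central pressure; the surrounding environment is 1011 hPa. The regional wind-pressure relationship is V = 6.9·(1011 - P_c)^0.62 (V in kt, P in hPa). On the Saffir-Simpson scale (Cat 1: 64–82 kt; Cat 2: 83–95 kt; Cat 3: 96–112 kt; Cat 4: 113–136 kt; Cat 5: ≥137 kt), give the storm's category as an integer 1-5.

4

ΔP = 1011 − 915 = 96 hPa.
V ≈ 6.9 × 96^0.62 = 6.9 × 16.94 ≈ 117 kt.
117 kt falls in the Category 4 band.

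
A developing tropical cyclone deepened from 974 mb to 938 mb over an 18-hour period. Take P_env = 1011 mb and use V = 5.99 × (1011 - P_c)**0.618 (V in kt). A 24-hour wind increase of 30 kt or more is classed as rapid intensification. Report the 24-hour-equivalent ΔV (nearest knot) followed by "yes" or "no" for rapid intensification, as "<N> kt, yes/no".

V₁: ΔP = 37, V ≈ 5.99 × 37^0.618 ≈ 55.79 kt.
V₂: ΔP = 73, V ≈ 5.99 × 73^0.618 ≈ 84.91 kt.
ΔV over 18 h = 29.12 kt → 24 h equivalent = 29.12 × 24/18 ≈ 38.83 kt.
39 kt ≥ 30 kt ⇒ rapid intensification.

39 kt, yes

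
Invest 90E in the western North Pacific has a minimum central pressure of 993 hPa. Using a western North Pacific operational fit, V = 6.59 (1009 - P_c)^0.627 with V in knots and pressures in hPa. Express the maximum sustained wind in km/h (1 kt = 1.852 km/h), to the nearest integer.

ΔP = 1009 − 993 = 16 hPa.
V ≈ 6.59 × 16^0.627 = 6.59 × 5.688 ≈ 37.486 kt.
37.486 × 1.852 ≈ 69.42 km/h → 69 km/h.

69 km/h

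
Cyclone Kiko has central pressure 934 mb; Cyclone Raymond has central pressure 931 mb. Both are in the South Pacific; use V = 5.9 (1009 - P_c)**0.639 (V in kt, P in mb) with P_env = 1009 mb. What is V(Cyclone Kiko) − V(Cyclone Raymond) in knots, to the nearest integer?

-2 kt

Cyclone Kiko: ΔP = 75; V ≈ 5.9 × 75^0.639 ≈ 93.11 kt.
Cyclone Raymond: ΔP = 78; V ≈ 5.9 × 78^0.639 ≈ 95.48 kt.
Difference ≈ 93.11 − 95.48 = -2.37 → -2 kt.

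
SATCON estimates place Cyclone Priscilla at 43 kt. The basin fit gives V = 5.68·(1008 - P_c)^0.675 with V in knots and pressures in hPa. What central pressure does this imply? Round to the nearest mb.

988 mb

ΔP = (V / 5.68)^(1/0.675) = (43/5.68)^1.481.
43/5.68 = 7.570; 7.570^1.481 ≈ 20.06 mb.
P_c = 1008 − 20.06 = 987.94 ≈ 988 mb.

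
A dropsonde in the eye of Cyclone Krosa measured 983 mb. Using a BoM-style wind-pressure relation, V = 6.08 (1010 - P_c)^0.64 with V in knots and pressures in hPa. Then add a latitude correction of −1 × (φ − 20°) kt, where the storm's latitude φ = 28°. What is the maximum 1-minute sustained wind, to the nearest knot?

ΔP = 1010 − 983 = 27 mb.
27^0.64 ≈ 8.243.
V ≈ 6.08 × 8.243 ≈ 50.1 kt.
Latitude correction: −1 × (28 − 20) = -8 kt.
Corrected V ≈ 42.1 kt → 42 kt.

42 kt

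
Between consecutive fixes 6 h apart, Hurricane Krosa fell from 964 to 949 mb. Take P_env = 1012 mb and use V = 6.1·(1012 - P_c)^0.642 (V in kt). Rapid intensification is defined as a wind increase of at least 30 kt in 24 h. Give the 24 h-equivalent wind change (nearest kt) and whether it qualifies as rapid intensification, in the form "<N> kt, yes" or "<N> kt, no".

56 kt, yes

V₁: ΔP = 48, V ≈ 6.1 × 48^0.642 ≈ 73.23 kt.
V₂: ΔP = 63, V ≈ 6.1 × 63^0.642 ≈ 87.20 kt.
ΔV over 6 h = 13.97 kt → 24 h equivalent = 13.97 × 24/6 ≈ 55.88 kt.
56 kt ≥ 30 kt ⇒ rapid intensification.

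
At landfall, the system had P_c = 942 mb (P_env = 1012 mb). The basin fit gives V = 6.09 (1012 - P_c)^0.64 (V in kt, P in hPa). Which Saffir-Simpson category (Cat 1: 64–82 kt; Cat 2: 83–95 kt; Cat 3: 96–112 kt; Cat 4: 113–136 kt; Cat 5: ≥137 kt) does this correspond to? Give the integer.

2

ΔP = 1012 − 942 = 70 mb.
V ≈ 6.09 × 70^0.64 = 6.09 × 15.17 ≈ 92 kt.
92 kt falls in the Category 2 band.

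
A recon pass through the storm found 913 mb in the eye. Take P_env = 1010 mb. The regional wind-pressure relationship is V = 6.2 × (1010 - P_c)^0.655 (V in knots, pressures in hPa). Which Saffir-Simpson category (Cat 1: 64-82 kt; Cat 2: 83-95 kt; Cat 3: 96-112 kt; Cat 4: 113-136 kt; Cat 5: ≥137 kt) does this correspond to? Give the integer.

ΔP = 1010 − 913 = 97 mb.
V ≈ 6.2 × 97^0.655 = 6.2 × 20.01 ≈ 124 kt.
124 kt falls in the Category 4 band.

4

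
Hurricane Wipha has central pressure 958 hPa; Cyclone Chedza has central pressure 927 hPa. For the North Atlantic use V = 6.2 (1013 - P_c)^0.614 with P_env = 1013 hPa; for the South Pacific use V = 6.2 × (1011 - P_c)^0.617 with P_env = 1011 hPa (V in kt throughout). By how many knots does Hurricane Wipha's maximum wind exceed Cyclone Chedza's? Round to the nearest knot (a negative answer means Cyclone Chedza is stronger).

Hurricane Wipha: ΔP = 55; V ≈ 6.2 × 55^0.614 ≈ 72.61 kt.
Cyclone Chedza: ΔP = 84; V ≈ 6.2 × 84^0.617 ≈ 95.43 kt.
Difference ≈ 72.61 − 95.43 = -22.82 → -23 kt.

-23 kt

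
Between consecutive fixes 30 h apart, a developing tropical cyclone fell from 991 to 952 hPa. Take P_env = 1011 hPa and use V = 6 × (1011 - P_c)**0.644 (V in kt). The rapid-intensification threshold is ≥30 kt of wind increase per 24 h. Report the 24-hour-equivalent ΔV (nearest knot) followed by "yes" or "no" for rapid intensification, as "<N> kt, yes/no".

33 kt, yes

V₁: ΔP = 20, V ≈ 6 × 20^0.644 ≈ 41.31 kt.
V₂: ΔP = 59, V ≈ 6 × 59^0.644 ≈ 82.90 kt.
ΔV over 30 h = 41.59 kt → 24 h equivalent = 41.59 × 24/30 ≈ 33.27 kt.
33 kt ≥ 30 kt ⇒ rapid intensification.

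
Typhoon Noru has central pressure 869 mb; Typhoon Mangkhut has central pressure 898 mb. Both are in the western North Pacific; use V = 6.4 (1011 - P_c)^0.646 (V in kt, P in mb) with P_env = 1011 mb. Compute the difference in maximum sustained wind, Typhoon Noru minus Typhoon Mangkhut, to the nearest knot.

Typhoon Noru: ΔP = 142; V ≈ 6.4 × 142^0.646 ≈ 157.24 kt.
Typhoon Mangkhut: ΔP = 113; V ≈ 6.4 × 113^0.646 ≈ 135.67 kt.
Difference ≈ 157.24 − 135.67 = 21.57 → 22 kt.

22 kt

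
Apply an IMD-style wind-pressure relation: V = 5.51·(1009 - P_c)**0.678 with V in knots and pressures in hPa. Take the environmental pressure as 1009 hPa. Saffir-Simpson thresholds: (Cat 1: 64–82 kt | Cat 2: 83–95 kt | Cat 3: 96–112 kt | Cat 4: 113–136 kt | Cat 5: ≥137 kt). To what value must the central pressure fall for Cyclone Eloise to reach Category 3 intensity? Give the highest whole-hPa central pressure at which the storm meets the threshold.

Category 3 begins at V = 96 kt.
Required ΔP = (96/5.51)^(1/0.678) = 17.423^1.475 ≈ 67.70 hPa.
P_c ≤ 1009 − 67.70 = 941.30, so the highest integer P_c is 941 hPa.

941 hPa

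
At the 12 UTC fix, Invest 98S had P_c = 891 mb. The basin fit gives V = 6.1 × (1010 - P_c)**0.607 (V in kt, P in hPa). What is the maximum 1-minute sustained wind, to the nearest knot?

111 kt

ΔP = 1010 − 891 = 119 mb.
119^0.607 ≈ 18.191.
V ≈ 6.1 × 18.191 ≈ 111.0 kt.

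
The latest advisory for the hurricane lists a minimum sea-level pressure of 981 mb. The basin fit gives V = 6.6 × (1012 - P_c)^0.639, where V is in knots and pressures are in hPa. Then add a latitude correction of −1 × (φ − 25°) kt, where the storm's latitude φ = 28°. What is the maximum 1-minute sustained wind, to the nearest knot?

56 kt

ΔP = 1012 − 981 = 31 mb.
31^0.639 ≈ 8.974.
V ≈ 6.6 × 8.974 ≈ 59.2 kt.
Latitude correction: −1 × (28 − 25) = -3 kt.
Corrected V ≈ 56.2 kt → 56 kt.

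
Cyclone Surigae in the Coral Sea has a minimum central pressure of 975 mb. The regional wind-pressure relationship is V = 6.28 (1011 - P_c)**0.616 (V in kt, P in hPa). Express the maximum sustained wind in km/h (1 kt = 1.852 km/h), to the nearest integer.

106 km/h

ΔP = 1011 − 975 = 36 mb.
V ≈ 6.28 × 36^0.616 = 6.28 × 9.092 ≈ 57.101 kt.
57.101 × 1.852 ≈ 105.75 km/h → 106 km/h.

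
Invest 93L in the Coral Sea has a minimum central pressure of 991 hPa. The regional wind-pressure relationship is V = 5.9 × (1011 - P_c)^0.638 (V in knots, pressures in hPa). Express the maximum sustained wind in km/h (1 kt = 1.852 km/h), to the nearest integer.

ΔP = 1011 − 991 = 20 hPa.
V ≈ 5.9 × 20^0.638 = 5.9 × 6.762 ≈ 39.894 kt.
39.894 × 1.852 ≈ 73.88 km/h → 74 km/h.

74 km/h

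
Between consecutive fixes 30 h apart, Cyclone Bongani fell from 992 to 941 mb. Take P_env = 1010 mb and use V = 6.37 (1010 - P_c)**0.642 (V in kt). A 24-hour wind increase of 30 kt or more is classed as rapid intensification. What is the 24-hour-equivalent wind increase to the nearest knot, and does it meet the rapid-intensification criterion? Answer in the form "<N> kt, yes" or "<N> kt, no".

V₁: ΔP = 18, V ≈ 6.37 × 18^0.642 ≈ 40.74 kt.
V₂: ΔP = 69, V ≈ 6.37 × 69^0.642 ≈ 96.53 kt.
ΔV over 30 h = 55.79 kt → 24 h equivalent = 55.79 × 24/30 ≈ 44.63 kt.
45 kt ≥ 30 kt ⇒ rapid intensification.

45 kt, yes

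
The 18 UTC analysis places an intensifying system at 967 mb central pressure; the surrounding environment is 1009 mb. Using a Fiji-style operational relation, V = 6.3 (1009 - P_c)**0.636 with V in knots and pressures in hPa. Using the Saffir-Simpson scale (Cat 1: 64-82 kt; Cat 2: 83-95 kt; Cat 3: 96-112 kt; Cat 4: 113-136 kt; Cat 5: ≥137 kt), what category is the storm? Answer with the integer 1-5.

1

ΔP = 1009 − 967 = 42 mb.
V ≈ 6.3 × 42^0.636 = 6.3 × 10.77 ≈ 68 kt.
68 kt falls in the Category 1 band.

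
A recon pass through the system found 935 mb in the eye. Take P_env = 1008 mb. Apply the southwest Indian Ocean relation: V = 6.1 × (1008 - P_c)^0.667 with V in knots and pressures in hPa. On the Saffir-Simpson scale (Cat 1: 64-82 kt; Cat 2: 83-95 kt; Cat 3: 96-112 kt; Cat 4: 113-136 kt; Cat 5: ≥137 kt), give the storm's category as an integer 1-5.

ΔP = 1008 − 935 = 73 mb.
V ≈ 6.1 × 73^0.667 = 6.1 × 17.49 ≈ 107 kt.
107 kt falls in the Category 3 band.

3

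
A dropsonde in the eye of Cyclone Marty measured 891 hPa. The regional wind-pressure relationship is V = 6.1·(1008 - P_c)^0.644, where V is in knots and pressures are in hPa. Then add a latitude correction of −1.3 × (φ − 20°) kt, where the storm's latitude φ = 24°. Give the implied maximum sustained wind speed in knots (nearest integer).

ΔP = 1008 − 891 = 117 hPa.
117^0.644 ≈ 21.474.
V ≈ 6.1 × 21.474 ≈ 131.0 kt.
Latitude correction: −1.3 × (24 − 20) = -5.2 kt.
Corrected V ≈ 125.8 kt → 126 kt.

126 kt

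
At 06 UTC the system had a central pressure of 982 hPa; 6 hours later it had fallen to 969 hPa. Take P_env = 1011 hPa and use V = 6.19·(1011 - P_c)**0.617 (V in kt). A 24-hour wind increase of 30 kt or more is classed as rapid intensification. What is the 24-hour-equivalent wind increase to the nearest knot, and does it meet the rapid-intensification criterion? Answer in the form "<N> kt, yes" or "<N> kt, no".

V₁: ΔP = 29, V ≈ 6.19 × 29^0.617 ≈ 49.43 kt.
V₂: ΔP = 42, V ≈ 6.19 × 42^0.617 ≈ 62.12 kt.
ΔV over 6 h = 12.69 kt → 24 h equivalent = 12.69 × 24/6 ≈ 50.76 kt.
51 kt ≥ 30 kt ⇒ rapid intensification.

51 kt, yes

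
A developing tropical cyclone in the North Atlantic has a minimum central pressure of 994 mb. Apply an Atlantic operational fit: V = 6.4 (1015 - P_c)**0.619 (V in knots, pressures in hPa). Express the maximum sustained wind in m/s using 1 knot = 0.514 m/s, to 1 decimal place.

21.7 m/s

ΔP = 1015 − 994 = 21 mb.
V ≈ 6.4 × 21^0.619 = 6.4 × 6.583 ≈ 42.134 kt.
42.134 × 0.514 ≈ 21.66 m/s → 21.7 m/s.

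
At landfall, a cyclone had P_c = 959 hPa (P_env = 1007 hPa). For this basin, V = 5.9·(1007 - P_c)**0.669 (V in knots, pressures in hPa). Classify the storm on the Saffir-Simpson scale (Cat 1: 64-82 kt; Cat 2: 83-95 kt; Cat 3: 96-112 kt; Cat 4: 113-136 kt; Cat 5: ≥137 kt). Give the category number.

ΔP = 1007 − 959 = 48 hPa.
V ≈ 5.9 × 48^0.669 = 5.9 × 13.33 ≈ 79 kt.
79 kt falls in the Category 1 band.

1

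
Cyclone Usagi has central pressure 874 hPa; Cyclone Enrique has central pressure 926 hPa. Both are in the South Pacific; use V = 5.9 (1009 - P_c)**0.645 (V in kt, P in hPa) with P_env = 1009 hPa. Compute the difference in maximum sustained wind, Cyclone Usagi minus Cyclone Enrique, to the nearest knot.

38 kt

Cyclone Usagi: ΔP = 135; V ≈ 5.9 × 135^0.645 ≈ 139.61 kt.
Cyclone Enrique: ΔP = 83; V ≈ 5.9 × 83^0.645 ≈ 102.01 kt.
Difference ≈ 139.61 − 102.01 = 37.60 → 38 kt.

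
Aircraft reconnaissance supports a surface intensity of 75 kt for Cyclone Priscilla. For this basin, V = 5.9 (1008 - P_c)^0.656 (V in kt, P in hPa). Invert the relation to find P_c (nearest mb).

960 mb

ΔP = (V / 5.9)^(1/0.656) = (75/5.9)^1.524.
75/5.9 = 12.712; 12.712^1.524 ≈ 48.22 mb.
P_c = 1008 − 48.22 = 959.78 ≈ 960 mb.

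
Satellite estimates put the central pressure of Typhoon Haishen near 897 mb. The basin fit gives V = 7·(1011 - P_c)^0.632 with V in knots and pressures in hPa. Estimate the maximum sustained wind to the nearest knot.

140 kt

ΔP = 1011 − 897 = 114 mb.
114^0.632 ≈ 19.951.
V ≈ 7 × 19.951 ≈ 139.7 kt.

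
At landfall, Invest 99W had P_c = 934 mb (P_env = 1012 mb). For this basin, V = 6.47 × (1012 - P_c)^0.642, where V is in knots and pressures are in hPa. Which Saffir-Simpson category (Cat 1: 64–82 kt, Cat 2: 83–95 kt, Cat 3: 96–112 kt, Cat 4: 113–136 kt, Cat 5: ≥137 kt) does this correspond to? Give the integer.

ΔP = 1012 − 934 = 78 mb.
V ≈ 6.47 × 78^0.642 = 6.47 × 16.40 ≈ 106 kt.
106 kt falls in the Category 3 band.

3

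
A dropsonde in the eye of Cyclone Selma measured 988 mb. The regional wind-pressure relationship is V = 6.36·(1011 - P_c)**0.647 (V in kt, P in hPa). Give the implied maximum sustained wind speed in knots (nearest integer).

ΔP = 1011 − 988 = 23 mb.
23^0.647 ≈ 7.604.
V ≈ 6.36 × 7.604 ≈ 48.4 kt.

48 kt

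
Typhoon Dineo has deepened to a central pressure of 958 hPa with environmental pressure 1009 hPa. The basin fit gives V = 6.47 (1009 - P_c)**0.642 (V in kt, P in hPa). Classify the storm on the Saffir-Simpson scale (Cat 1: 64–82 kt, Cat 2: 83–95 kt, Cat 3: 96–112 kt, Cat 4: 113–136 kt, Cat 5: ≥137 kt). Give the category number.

ΔP = 1009 − 958 = 51 hPa.
V ≈ 6.47 × 51^0.642 = 6.47 × 12.48 ≈ 81 kt.
81 kt falls in the Category 1 band.

1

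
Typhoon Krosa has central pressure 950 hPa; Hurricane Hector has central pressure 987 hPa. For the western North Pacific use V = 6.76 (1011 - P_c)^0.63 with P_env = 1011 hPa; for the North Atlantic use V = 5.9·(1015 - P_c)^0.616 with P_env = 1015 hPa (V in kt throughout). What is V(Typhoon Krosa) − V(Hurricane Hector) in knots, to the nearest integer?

44 kt

Typhoon Krosa: ΔP = 61; V ≈ 6.76 × 61^0.63 ≈ 90.10 kt.
Hurricane Hector: ΔP = 28; V ≈ 5.9 × 28^0.616 ≈ 45.95 kt.
Difference ≈ 90.10 − 45.95 = 44.15 → 44 kt.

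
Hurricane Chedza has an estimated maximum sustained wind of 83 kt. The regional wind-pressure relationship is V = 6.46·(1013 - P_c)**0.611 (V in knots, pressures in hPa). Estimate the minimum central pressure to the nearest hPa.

948 hPa

ΔP = (V / 6.46)^(1/0.611) = (83/6.46)^1.637.
83/6.46 = 12.848; 12.848^1.637 ≈ 65.28 hPa.
P_c = 1013 − 65.28 = 947.72 ≈ 948 hPa.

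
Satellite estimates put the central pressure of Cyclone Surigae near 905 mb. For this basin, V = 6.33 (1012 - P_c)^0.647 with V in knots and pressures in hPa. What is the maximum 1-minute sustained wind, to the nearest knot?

130 kt

ΔP = 1012 − 905 = 107 mb.
107^0.647 ≈ 20.559.
V ≈ 6.33 × 20.559 ≈ 130.1 kt.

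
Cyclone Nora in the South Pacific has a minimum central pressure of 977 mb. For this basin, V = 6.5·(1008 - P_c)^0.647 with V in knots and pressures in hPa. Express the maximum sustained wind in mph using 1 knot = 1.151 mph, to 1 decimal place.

69.0 mph

ΔP = 1008 − 977 = 31 mb.
V ≈ 6.5 × 31^0.647 = 6.5 × 9.224 ≈ 59.955 kt.
59.955 × 1.151 ≈ 69.01 mph → 69.0 mph.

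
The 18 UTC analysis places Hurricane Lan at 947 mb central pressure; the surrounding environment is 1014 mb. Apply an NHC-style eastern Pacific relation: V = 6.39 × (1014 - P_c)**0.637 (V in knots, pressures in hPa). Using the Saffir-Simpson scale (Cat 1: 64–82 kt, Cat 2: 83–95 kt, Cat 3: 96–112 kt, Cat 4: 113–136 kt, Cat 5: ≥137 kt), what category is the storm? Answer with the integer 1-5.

2

ΔP = 1014 − 947 = 67 mb.
V ≈ 6.39 × 67^0.637 = 6.39 × 14.56 ≈ 93 kt.
93 kt falls in the Category 2 band.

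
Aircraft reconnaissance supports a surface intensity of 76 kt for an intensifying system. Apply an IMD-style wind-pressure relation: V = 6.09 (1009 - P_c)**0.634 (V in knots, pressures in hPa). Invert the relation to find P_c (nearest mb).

ΔP = (V / 6.09)^(1/0.634) = (76/6.09)^1.577.
76/6.09 = 12.479; 12.479^1.577 ≈ 53.58 mb.
P_c = 1009 − 53.58 = 955.42 ≈ 955 mb.

955 mb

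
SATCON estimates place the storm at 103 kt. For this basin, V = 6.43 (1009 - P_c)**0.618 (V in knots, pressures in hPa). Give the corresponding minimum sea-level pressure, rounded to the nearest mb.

ΔP = (V / 6.43)^(1/0.618) = (103/6.43)^1.618.
103/6.43 = 16.019; 16.019^1.618 ≈ 88.97 mb.
P_c = 1009 − 88.97 = 920.03 ≈ 920 mb.

920 mb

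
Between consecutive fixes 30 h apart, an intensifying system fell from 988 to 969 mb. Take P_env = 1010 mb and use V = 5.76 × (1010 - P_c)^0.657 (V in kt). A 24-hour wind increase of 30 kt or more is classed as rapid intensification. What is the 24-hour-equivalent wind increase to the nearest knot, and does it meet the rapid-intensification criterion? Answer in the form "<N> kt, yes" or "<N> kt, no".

V₁: ΔP = 22, V ≈ 5.76 × 22^0.657 ≈ 43.89 kt.
V₂: ΔP = 41, V ≈ 5.76 × 41^0.657 ≈ 66.07 kt.
ΔV over 30 h = 22.18 kt → 24 h equivalent = 22.18 × 24/30 ≈ 17.74 kt.
18 kt < 30 kt ⇒ not rapid intensification.

18 kt, no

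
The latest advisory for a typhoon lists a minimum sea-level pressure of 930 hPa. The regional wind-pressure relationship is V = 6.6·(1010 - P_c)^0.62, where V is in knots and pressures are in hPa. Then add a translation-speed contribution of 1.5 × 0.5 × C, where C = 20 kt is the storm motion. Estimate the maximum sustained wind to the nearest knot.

ΔP = 1010 − 930 = 80 hPa.
80^0.62 ≈ 15.133.
V ≈ 6.6 × 15.133 ≈ 99.9 kt.
Translation term: 1.5 × 0.5 × 20 = 15 kt.
Corrected V ≈ 114.9 kt → 115 kt.

115 kt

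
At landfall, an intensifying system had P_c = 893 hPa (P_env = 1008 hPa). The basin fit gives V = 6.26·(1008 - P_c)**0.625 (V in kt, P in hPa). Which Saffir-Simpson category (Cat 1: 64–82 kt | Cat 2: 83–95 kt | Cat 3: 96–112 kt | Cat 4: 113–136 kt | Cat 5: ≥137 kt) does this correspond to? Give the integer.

ΔP = 1008 − 893 = 115 hPa.
V ≈ 6.26 × 115^0.625 = 6.26 × 19.41 ≈ 121 kt.
121 kt falls in the Category 4 band.

4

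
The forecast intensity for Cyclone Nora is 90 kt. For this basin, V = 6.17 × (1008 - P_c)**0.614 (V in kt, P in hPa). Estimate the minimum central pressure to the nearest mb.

ΔP = (V / 6.17)^(1/0.614) = (90/6.17)^1.629.
90/6.17 = 14.587; 14.587^1.629 ≈ 78.65 mb.
P_c = 1008 − 78.65 = 929.35 ≈ 929 mb.

929 mb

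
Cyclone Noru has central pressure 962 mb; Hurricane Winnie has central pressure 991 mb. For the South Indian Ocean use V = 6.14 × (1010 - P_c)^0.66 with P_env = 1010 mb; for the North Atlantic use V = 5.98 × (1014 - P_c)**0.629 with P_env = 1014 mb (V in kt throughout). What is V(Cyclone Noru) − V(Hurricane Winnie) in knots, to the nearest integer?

Cyclone Noru: ΔP = 48; V ≈ 6.14 × 48^0.66 ≈ 79.03 kt.
Hurricane Winnie: ΔP = 23; V ≈ 5.98 × 23^0.629 ≈ 42.98 kt.
Difference ≈ 79.03 − 42.98 = 36.05 → 36 kt.

36 kt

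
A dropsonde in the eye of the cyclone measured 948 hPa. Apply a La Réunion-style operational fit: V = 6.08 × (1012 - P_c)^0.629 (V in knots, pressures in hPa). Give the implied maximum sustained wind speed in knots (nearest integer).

83 kt

ΔP = 1012 − 948 = 64 hPa.
64^0.629 ≈ 13.680.
V ≈ 6.08 × 13.680 ≈ 83.2 kt.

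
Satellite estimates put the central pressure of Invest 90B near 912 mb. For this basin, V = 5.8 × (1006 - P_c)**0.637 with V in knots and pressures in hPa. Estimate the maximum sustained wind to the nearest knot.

105 kt

ΔP = 1006 − 912 = 94 mb.
94^0.637 ≈ 18.067.
V ≈ 5.8 × 18.067 ≈ 104.8 kt.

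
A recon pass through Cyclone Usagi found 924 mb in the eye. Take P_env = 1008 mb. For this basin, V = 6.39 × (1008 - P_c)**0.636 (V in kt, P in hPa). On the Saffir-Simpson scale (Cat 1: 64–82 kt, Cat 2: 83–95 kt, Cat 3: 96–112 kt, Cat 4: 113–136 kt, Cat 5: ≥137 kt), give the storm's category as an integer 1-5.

3

ΔP = 1008 − 924 = 84 mb.
V ≈ 6.39 × 84^0.636 = 6.39 × 16.74 ≈ 107 kt.
107 kt falls in the Category 3 band.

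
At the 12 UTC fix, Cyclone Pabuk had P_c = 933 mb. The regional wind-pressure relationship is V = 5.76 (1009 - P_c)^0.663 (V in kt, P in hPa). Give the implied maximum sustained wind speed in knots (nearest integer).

ΔP = 1009 − 933 = 76 mb.
76^0.663 ≈ 17.660.
V ≈ 5.76 × 17.660 ≈ 101.7 kt.

102 kt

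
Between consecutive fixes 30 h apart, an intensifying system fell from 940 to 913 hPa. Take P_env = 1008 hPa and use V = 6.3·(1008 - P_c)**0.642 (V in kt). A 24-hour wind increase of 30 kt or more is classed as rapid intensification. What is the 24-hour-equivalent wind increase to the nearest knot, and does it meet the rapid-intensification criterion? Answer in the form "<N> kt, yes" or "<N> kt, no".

18 kt, no

V₁: ΔP = 68, V ≈ 6.3 × 68^0.642 ≈ 94.58 kt.
V₂: ΔP = 95, V ≈ 6.3 × 95^0.642 ≈ 117.23 kt.
ΔV over 30 h = 22.65 kt → 24 h equivalent = 22.65 × 24/30 ≈ 18.12 kt.
18 kt < 30 kt ⇒ not rapid intensification.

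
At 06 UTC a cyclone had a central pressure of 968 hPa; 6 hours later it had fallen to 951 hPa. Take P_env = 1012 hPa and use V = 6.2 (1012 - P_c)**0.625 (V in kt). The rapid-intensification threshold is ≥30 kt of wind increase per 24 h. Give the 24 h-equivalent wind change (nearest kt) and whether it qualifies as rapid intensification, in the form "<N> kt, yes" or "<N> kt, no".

60 kt, yes

V₁: ΔP = 44, V ≈ 6.2 × 44^0.625 ≈ 66.00 kt.
V₂: ΔP = 61, V ≈ 6.2 × 61^0.625 ≈ 80.95 kt.
ΔV over 6 h = 14.95 kt → 24 h equivalent = 14.95 × 24/6 ≈ 59.80 kt.
60 kt ≥ 30 kt ⇒ rapid intensification.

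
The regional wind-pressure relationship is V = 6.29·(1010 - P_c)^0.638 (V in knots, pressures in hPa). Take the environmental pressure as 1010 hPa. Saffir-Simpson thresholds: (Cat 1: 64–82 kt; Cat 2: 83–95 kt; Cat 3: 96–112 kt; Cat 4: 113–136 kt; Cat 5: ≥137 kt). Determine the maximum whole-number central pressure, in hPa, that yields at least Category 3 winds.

Category 3 begins at V = 96 kt.
Required ΔP = (96/6.29)^(1/0.638) = 15.262^1.567 ≈ 71.65 hPa.
P_c ≤ 1010 − 71.65 = 938.35, so the highest integer P_c is 938 hPa.

938 hPa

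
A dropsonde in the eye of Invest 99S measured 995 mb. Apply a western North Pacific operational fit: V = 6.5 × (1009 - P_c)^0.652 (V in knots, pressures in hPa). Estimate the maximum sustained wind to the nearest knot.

36 kt

ΔP = 1009 − 995 = 14 mb.
14^0.652 ≈ 5.588.
V ≈ 6.5 × 5.588 ≈ 36.3 kt.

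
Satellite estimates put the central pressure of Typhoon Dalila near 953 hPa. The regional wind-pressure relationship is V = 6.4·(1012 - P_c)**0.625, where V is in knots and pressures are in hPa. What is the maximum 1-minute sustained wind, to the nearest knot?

ΔP = 1012 − 953 = 59 hPa.
59^0.625 ≈ 12.787.
V ≈ 6.4 × 12.787 ≈ 81.8 kt.

82 kt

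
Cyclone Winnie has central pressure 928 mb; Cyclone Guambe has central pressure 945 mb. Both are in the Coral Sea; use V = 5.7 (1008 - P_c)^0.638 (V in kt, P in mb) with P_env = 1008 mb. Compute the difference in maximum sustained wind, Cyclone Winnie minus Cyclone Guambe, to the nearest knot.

Cyclone Winnie: ΔP = 80; V ≈ 5.7 × 80^0.638 ≈ 93.34 kt.
Cyclone Guambe: ΔP = 63; V ≈ 5.7 × 63^0.638 ≈ 80.14 kt.
Difference ≈ 93.34 − 80.14 = 13.20 → 13 kt.

13 kt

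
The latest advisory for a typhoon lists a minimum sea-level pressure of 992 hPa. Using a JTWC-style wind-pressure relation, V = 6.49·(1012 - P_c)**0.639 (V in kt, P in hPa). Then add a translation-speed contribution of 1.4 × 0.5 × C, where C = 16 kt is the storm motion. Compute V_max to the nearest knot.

ΔP = 1012 − 992 = 20 hPa.
20^0.639 ≈ 6.782.
V ≈ 6.49 × 6.782 ≈ 44.0 kt.
Translation term: 1.4 × 0.5 × 16 = 11.2 kt.
Corrected V ≈ 55.2 kt → 55 kt.

55 kt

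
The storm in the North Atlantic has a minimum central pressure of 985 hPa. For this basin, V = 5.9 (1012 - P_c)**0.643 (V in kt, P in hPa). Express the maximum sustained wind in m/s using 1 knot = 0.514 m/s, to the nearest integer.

ΔP = 1012 − 985 = 27 hPa.
V ≈ 5.9 × 27^0.643 = 5.9 × 8.325 ≈ 49.116 kt.
49.116 × 0.514 ≈ 25.25 m/s → 25 m/s.

25 m/s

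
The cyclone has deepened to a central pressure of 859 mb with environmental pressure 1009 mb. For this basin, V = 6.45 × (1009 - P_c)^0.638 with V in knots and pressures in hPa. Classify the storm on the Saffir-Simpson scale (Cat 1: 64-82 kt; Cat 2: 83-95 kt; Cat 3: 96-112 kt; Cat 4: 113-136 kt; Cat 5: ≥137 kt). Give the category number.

ΔP = 1009 − 859 = 150 mb.
V ≈ 6.45 × 150^0.638 = 6.45 × 24.45 ≈ 158 kt.
158 kt falls in the Category 5 band.

5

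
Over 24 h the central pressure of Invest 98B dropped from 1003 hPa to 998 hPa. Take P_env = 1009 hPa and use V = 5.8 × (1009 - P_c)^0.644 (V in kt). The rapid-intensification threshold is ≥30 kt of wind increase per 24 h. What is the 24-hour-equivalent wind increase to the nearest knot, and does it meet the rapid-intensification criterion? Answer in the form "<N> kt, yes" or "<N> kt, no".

V₁: ΔP = 6, V ≈ 5.8 × 6^0.644 ≈ 18.39 kt.
V₂: ΔP = 11, V ≈ 5.8 × 11^0.644 ≈ 27.17 kt.
ΔV over 24 h = 8.78 kt → 24 h equivalent = 8.78 × 24/24 ≈ 8.78 kt.
9 kt < 30 kt ⇒ not rapid intensification.

9 kt, no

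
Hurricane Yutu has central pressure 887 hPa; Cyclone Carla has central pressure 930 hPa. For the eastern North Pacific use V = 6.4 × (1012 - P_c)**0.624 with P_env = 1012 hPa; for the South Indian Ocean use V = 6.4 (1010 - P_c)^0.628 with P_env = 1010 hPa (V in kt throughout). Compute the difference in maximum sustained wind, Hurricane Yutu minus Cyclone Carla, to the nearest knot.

Hurricane Yutu: ΔP = 125; V ≈ 6.4 × 125^0.624 ≈ 130.21 kt.
Cyclone Carla: ΔP = 80; V ≈ 6.4 × 80^0.628 ≈ 100.30 kt.
Difference ≈ 130.21 − 100.30 = 29.91 → 30 kt.

30 kt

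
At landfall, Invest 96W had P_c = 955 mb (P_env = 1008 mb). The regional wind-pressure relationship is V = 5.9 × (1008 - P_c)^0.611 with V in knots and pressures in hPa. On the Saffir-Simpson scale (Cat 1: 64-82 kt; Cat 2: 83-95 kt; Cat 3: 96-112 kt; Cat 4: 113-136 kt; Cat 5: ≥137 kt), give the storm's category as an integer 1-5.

ΔP = 1008 − 955 = 53 mb.
V ≈ 5.9 × 53^0.611 = 5.9 × 11.31 ≈ 67 kt.
67 kt falls in the Category 1 band.

1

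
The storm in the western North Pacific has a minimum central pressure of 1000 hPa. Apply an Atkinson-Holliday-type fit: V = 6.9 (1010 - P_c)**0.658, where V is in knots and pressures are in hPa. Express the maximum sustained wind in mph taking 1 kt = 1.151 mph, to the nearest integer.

36 mph

ΔP = 1010 − 1000 = 10 hPa.
V ≈ 6.9 × 10^0.658 = 6.9 × 4.550 ≈ 31.394 kt.
31.394 × 1.151 ≈ 36.13 mph → 36 mph.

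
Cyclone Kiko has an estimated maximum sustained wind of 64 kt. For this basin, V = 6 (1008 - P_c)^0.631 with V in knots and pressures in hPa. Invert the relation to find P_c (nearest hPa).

965 hPa

ΔP = (V / 6)^(1/0.631) = (64/6)^1.585.
64/6 = 10.667; 10.667^1.585 ≈ 42.58 hPa.
P_c = 1008 − 42.58 = 965.42 ≈ 965 hPa.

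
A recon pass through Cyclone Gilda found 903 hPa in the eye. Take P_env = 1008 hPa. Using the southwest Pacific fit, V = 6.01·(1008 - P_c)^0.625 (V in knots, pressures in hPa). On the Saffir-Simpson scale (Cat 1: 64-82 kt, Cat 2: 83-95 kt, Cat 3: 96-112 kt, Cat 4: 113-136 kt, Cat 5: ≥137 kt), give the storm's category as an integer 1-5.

ΔP = 1008 − 903 = 105 hPa.
V ≈ 6.01 × 105^0.625 = 6.01 × 18.33 ≈ 110 kt.
110 kt falls in the Category 3 band.

3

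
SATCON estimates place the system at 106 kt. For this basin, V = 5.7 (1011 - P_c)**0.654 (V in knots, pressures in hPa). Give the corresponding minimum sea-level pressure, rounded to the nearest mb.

ΔP = (V / 5.7)^(1/0.654) = (106/5.7)^1.529.
106/5.7 = 18.596; 18.596^1.529 ≈ 87.30 mb.
P_c = 1011 − 87.30 = 923.70 ≈ 924 mb.

924 mb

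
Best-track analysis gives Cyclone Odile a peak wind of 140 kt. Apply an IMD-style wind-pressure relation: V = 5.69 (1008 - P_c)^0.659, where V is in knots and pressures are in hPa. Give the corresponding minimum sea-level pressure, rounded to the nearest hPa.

879 hPa

ΔP = (V / 5.69)^(1/0.659) = (140/5.69)^1.517.
140/5.69 = 24.605; 24.605^1.517 ≈ 129.06 hPa.
P_c = 1008 − 129.06 = 878.94 ≈ 879 hPa.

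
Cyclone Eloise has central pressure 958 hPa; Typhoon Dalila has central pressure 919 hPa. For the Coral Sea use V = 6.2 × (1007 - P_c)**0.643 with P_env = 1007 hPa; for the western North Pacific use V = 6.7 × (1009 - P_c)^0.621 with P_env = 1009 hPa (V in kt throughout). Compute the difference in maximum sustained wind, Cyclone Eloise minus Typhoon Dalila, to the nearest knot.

-34 kt

Cyclone Eloise: ΔP = 49; V ≈ 6.2 × 49^0.643 ≈ 75.72 kt.
Typhoon Dalila: ΔP = 90; V ≈ 6.7 × 90^0.621 ≈ 109.56 kt.
Difference ≈ 75.72 − 109.56 = -33.84 → -34 kt.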